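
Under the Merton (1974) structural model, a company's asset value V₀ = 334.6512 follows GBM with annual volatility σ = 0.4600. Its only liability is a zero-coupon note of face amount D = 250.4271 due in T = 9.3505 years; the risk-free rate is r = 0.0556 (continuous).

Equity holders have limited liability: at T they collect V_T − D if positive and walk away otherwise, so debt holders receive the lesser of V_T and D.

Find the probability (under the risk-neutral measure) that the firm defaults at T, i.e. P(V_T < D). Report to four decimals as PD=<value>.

d₁ = [ln(V₀/D) + (r + σ²/2)T] / (σ√T)
   = [ln(334.6512/250.4271) + (0.0556 + 0.5·0.4600²)·9.3505] / (0.4600·√9.3505)
   = [0.289921 + 1.509171] / 1.406615 = 1.279022
d₂ = d₁ − σ√T = 1.279022 − 1.406615 = -0.127593
risk-neutral PD = N(−d₂) = N(0.127593) = 0.550764

PD=0.5508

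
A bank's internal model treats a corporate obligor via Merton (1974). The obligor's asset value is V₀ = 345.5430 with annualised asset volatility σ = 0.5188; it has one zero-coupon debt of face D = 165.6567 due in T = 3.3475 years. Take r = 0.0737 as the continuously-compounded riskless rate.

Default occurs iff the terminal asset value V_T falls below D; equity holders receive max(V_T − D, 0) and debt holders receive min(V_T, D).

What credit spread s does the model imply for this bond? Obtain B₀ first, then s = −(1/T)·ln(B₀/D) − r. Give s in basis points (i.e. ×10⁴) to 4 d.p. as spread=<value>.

d₁ = [ln(V₀/D) + (r + σ²/2)T] / (σ√T)
   = [ln(345.5430/165.6567) + (0.0737 + 0.5·0.5188²)·3.3475] / (0.5188·√3.3475)
   = [0.735200 + 0.697206] / 0.949206 = 1.509058
d₂ = d₁ − σ√T = 1.509058 − 0.949206 = 0.559852
N(d₁) = 0.934358,  N(d₂) = 0.712210,  e^(−rT) = 0.781367
E₀ = V₀·N(d₁) − D·e^(−rT)·N(d₂)
   = 345.5430·0.934358 − 165.6567·0.781367·0.712210 = 230.673395
B₀ = V₀ − E₀ = 345.5430 − 230.673395 = 114.869605
spread = −(1/T)·ln(B₀/D) − r = −(1/3.3475)·ln(114.869605/165.6567) − 0.0737 = 0.03567116
in basis points: 0.03567116 × 10⁴ = 356.7116 bp

spread=356.7116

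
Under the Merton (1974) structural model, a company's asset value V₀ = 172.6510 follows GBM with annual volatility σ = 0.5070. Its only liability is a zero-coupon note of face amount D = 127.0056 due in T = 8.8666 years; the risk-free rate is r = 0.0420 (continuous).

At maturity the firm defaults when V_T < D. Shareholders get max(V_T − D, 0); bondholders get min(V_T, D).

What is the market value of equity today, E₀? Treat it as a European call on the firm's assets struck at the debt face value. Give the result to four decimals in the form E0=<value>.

E0=119.6682

d₁ = [ln(V₀/D) + (r + σ²/2)T] / (σ√T)
   = [ln(172.6510/127.0056) + (0.0420 + 0.5·0.5070²)·8.8666] / (0.5070·√8.8666)
   = [0.307041 + 1.511973] / 1.509686 = 1.204896
d₂ = d₁ − σ√T = 1.204896 − 1.509686 = -0.304790
N(d₁) = 0.885878,  N(d₂) = 0.380263,  e^(−rT) = 0.689080
E₀ = V₀·N(d₁) − D·e^(−rT)·N(d₂)
   = 172.6510·0.885878 − 127.0056·0.689080·0.380263 = 119.668245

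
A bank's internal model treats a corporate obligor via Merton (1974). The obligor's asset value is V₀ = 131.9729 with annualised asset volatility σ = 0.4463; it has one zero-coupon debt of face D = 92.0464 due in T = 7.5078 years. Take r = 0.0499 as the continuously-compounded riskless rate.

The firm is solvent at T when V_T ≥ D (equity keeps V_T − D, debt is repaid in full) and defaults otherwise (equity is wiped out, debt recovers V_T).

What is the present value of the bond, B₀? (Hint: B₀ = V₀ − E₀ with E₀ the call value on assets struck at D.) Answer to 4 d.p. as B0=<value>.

d₁ = [ln(V₀/D) + (r + σ²/2)T] / (σ√T)
   = [ln(131.9729/92.0464) + (0.0499 + 0.5·0.4463²)·7.5078] / (0.4463·√7.5078)
   = [0.360304 + 1.122355] / 1.222878 = 1.212434
d₂ = d₁ − σ√T = 1.212434 − 1.222878 = -0.010445
N(d₁) = 0.887327,  N(d₂) = 0.495833,  e^(−rT) = 0.687537
E₀ = V₀·N(d₁) − D·e^(−rT)·N(d₂)
   = 131.9729·0.887327 − 92.0464·0.687537·0.495833 = 85.724116
B₀ = V₀ − E₀ = 131.9729 − 85.724116 = 46.248784

B0=46.2488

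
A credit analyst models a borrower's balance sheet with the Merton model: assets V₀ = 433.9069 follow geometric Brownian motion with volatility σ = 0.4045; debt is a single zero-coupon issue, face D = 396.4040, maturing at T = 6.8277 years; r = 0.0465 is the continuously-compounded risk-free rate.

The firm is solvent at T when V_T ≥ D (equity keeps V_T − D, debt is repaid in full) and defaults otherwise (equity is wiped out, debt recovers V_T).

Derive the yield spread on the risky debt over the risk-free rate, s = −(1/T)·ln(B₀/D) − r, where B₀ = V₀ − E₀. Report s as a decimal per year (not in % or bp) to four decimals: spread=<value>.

d₁ = [ln(V₀/D) + (r + σ²/2)T] / (σ√T)
   = [ln(433.9069/396.4040) + (0.0465 + 0.5·0.4045²)·6.8277] / (0.4045·√6.8277)
   = [0.090396 + 0.876063] / 1.056953 = 0.914382
d₂ = d₁ − σ√T = 0.914382 − 1.056953 = -0.142571
N(d₁) = 0.819742,  N(d₂) = 0.443315,  e^(−rT) = 0.727975
E₀ = V₀·N(d₁) − D·e^(−rT)·N(d₂)
   = 433.9069·0.819742 − 396.4040·0.727975·0.443315 = 227.763386
B₀ = V₀ − E₀ = 433.9069 − 227.763386 = 206.143514
spread = −(1/T)·ln(B₀/D) − r = −(1/6.8277)·ln(206.143514/396.4040) − 0.0465 = 0.04926597

spread=0.0493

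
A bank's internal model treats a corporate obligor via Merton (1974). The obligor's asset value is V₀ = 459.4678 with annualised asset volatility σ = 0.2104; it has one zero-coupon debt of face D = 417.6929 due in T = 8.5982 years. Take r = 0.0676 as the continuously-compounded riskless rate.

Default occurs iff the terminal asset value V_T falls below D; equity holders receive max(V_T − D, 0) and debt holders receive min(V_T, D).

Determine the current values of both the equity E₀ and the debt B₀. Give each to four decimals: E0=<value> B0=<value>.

E0=239.4261 B0=220.0417

d₁ = [ln(V₀/D) + (r + σ²/2)T] / (σ√T)
   = [ln(459.4678/417.6929) + (0.0676 + 0.5·0.2104²)·8.5982] / (0.2104·√8.5982)
   = [0.095322 + 0.771552] / 0.616949 = 1.405097
d₂ = d₁ − σ√T = 1.405097 − 0.616949 = 0.788148
N(d₁) = 0.920004,  N(d₂) = 0.784695,  e^(−rT) = 0.559205
E₀ = V₀·N(d₁) − D·e^(−rT)·N(d₂)
   = 459.4678·0.920004 − 417.6929·0.559205·0.784695 = 239.426116
B₀ = V₀ − E₀ = 459.4678 − 239.426116 = 220.041684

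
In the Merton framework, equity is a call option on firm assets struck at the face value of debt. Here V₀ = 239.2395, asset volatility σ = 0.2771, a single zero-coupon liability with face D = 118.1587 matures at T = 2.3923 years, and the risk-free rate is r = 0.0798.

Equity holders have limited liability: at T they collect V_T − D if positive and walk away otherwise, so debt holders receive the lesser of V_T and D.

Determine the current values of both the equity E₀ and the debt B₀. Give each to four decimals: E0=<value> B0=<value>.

E0=142.0416 B0=97.1979

d₁ = [ln(V₀/D) + (r + σ²/2)T] / (σ√T)
   = [ln(239.2395/118.1587) + (0.0798 + 0.5·0.2771²)·2.3923] / (0.2771·√2.3923)
   = [0.705437 + 0.282751] / 0.428592 = 2.305659
d₂ = d₁ − σ√T = 2.305659 − 0.428592 = 1.877067
N(d₁) = 0.989435,  N(d₂) = 0.969746,  e^(−rT) = 0.826211
E₀ = V₀·N(d₁) − D·e^(−rT)·N(d₂)
   = 239.2395·0.989435 − 118.1587·0.826211·0.969746 = 142.041560
B₀ = V₀ − E₀ = 239.2395 − 142.041560 = 97.197940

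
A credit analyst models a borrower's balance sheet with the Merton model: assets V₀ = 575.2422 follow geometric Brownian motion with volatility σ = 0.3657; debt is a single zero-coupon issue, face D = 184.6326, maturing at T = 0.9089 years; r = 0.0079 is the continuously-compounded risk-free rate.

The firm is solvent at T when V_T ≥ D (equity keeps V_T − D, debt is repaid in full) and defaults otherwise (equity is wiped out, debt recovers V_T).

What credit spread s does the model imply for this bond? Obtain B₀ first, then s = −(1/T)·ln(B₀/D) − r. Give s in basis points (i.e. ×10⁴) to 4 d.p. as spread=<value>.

d₁ = [ln(V₀/D) + (r + σ²/2)T] / (σ√T)
   = [ln(575.2422/184.6326) + (0.0079 + 0.5·0.3657²)·0.9089] / (0.3657·√0.9089)
   = [1.136423 + 0.067957] / 0.348645 = 3.454463
d₂ = d₁ − σ√T = 3.454463 − 0.348645 = 3.105819
N(d₁) = 0.999724,  N(d₂) = 0.999051,  e^(−rT) = 0.992845
E₀ = V₀·N(d₁) − D·e^(−rT)·N(d₂)
   = 575.2422·0.999724 − 184.6326·0.992845·0.999051 = 391.945900
B₀ = V₀ − E₀ = 575.2422 − 391.945900 = 183.296300
spread = −(1/T)·ln(B₀/D) − r = −(1/0.9089)·ln(183.296300/184.6326) − 0.0079 = 0.00009201
in basis points: 0.00009201 × 10⁴ = 0.9201 bp

spread=0.9201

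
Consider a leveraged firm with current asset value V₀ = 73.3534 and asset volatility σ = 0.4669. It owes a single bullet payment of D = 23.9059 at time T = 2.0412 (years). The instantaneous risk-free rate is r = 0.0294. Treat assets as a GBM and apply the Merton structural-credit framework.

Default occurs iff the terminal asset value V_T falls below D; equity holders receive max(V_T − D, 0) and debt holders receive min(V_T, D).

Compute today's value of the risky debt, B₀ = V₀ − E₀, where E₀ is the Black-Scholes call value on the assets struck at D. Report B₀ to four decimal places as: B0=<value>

B0=22.1142

d₁ = [ln(V₀/D) + (r + σ²/2)T] / (σ√T)
   = [ln(73.3534/23.9059) + (0.0294 + 0.5·0.4669²)·2.0412] / (0.4669·√2.0412)
   = [1.121164 + 0.282498] / 0.667063 = 2.104242
d₂ = d₁ − σ√T = 2.104242 − 0.667063 = 1.437179
N(d₁) = 0.982321,  N(d₂) = 0.924666,  e^(−rT) = 0.941754
E₀ = V₀·N(d₁) − D·e^(−rT)·N(d₂)
   = 73.3534·0.982321 − 23.9059·0.941754·0.924666 = 51.239154
B₀ = V₀ − E₀ = 73.3534 − 51.239154 = 22.114246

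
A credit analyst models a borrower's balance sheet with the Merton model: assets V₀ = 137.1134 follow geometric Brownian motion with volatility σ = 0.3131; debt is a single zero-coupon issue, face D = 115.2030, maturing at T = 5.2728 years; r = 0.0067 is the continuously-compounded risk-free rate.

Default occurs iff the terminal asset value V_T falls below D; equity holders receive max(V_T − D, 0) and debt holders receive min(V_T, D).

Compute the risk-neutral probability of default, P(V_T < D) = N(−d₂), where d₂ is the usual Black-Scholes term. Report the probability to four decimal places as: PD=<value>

d₁ = [ln(V₀/D) + (r + σ²/2)T] / (σ√T)
   = [ln(137.1134/115.2030) + (0.0067 + 0.5·0.3131²)·5.2728] / (0.3131·√5.2728)
   = [0.174113 + 0.293778] / 0.718958 = 0.650790
d₂ = d₁ − σ√T = 0.650790 − 0.718958 = -0.068168
risk-neutral PD = N(−d₂) = N(0.068168) = 0.527174

PD=0.5272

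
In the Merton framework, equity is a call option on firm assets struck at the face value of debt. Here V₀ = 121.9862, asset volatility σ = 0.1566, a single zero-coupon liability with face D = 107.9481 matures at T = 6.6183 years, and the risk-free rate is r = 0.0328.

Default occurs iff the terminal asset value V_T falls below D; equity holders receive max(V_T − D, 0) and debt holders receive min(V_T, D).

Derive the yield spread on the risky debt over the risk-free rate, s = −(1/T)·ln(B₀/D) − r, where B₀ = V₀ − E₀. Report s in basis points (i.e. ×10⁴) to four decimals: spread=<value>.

spread=81.6174

d₁ = [ln(V₀/D) + (r + σ²/2)T] / (σ√T)
   = [ln(121.9862/107.9481) + (0.0328 + 0.5·0.1566²)·6.6183] / (0.1566·√6.6183)
   = [0.122257 + 0.298232] / 0.402870 = 1.043735
d₂ = d₁ − σ√T = 1.043735 − 0.402870 = 0.640865
N(d₁) = 0.851696,  N(d₂) = 0.739195,  e^(−rT) = 0.804865
E₀ = V₀·N(d₁) − D·e^(−rT)·N(d₂)
   = 121.9862·0.851696 − 107.9481·0.804865·0.739195 = 39.671188
B₀ = V₀ − E₀ = 121.9862 − 39.671188 = 82.315012
spread = −(1/T)·ln(B₀/D) − r = −(1/6.6183)·ln(82.315012/107.9481) − 0.0328 = 0.00816174
in basis points: 0.00816174 × 10⁴ = 81.6174 bp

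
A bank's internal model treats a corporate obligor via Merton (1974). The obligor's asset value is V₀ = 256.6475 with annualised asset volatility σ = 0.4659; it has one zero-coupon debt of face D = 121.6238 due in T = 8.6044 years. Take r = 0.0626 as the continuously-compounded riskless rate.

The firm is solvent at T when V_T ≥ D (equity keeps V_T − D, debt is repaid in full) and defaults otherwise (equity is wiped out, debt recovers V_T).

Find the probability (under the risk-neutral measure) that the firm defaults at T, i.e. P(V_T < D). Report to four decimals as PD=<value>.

PD=0.3985

d₁ = [ln(V₀/D) + (r + σ²/2)T] / (σ√T)
   = [ln(256.6475/121.6238) + (0.0626 + 0.5·0.4659²)·8.6044] / (0.4659·√8.6044)
   = [0.746771 + 1.472483] / 1.366636 = 1.623880
d₂ = d₁ − σ√T = 1.623880 − 1.366636 = 0.257244
risk-neutral PD = N(−d₂) = N(-0.257244) = 0.398495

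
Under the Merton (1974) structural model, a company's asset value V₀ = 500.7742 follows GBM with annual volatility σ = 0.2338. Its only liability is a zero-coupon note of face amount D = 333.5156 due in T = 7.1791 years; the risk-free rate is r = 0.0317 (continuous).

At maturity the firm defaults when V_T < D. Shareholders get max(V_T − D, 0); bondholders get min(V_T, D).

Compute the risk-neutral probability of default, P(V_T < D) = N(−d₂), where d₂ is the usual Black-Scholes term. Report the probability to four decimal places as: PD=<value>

d₁ = [ln(V₀/D) + (r + σ²/2)T] / (σ√T)
   = [ln(500.7742/333.5156) + (0.0317 + 0.5·0.2338²)·7.1791] / (0.2338·√7.1791)
   = [0.406466 + 0.423791] / 0.626440 = 1.325357
d₂ = d₁ − σ√T = 1.325357 − 0.626440 = 0.698917
risk-neutral PD = N(−d₂) = N(-0.698917) = 0.242302

PD=0.2423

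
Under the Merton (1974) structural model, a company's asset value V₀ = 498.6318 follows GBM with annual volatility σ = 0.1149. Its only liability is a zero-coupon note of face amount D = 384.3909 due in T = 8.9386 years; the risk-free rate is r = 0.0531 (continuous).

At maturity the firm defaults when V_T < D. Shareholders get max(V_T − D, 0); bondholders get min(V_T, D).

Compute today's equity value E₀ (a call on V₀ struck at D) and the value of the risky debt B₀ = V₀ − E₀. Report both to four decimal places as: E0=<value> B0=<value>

d₁ = [ln(V₀/D) + (r + σ²/2)T] / (σ√T)
   = [ln(498.6318/384.3909) + (0.0531 + 0.5·0.1149²)·8.9386] / (0.1149·√8.9386)
   = [0.260208 + 0.533643] / 0.343522 = 2.310917
d₂ = d₁ − σ√T = 2.310917 − 0.343522 = 1.967395
N(d₁) = 0.989581,  N(d₂) = 0.975431,  e^(−rT) = 0.622109
E₀ = V₀·N(d₁) − D·e^(−rT)·N(d₂)
   = 498.6318·0.989581 − 384.3909·0.622109·0.975431 = 260.178811
B₀ = V₀ − E₀ = 498.6318 − 260.178811 = 238.452989

E0=260.1788 B0=238.4530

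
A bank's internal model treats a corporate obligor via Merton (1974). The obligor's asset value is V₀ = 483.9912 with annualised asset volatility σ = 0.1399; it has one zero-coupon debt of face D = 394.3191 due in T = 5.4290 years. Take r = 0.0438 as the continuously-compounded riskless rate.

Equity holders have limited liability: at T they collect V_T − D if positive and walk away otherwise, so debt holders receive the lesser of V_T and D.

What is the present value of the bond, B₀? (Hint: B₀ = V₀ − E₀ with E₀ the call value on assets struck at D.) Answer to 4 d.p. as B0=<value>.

d₁ = [ln(V₀/D) + (r + σ²/2)T] / (σ√T)
   = [ln(483.9912/394.3191) + (0.0438 + 0.5·0.1399²)·5.4290] / (0.1399·√5.4290)
   = [0.204906 + 0.290918] / 0.325970 = 1.521075
d₂ = d₁ − σ√T = 1.521075 − 0.325970 = 1.195105
N(d₁) = 0.935879,  N(d₂) = 0.883977,  e^(−rT) = 0.788368
E₀ = V₀·N(d₁) − D·e^(−rT)·N(d₂)
   = 483.9912·0.935879 − 394.3191·0.788368·0.883977 = 178.156757
B₀ = V₀ − E₀ = 483.9912 − 178.156757 = 305.834443

B0=305.8344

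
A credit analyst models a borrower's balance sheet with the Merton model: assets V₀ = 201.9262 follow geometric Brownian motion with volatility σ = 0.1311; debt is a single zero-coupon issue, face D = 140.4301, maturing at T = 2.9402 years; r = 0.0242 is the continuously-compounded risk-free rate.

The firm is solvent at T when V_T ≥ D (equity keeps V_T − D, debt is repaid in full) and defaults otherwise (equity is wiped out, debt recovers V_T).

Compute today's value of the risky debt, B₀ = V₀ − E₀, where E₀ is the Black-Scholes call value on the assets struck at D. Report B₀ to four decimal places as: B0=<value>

d₁ = [ln(V₀/D) + (r + σ²/2)T] / (σ√T)
   = [ln(201.9262/140.4301) + (0.0242 + 0.5·0.1311²)·2.9402] / (0.1311·√2.9402)
   = [0.363192 + 0.096420] / 0.224797 = 2.044563
d₂ = d₁ − σ√T = 2.044563 − 0.224797 = 1.819765
N(d₁) = 0.979551,  N(d₂) = 0.965603,  e^(−rT) = 0.931320
E₀ = V₀·N(d₁) − D·e^(−rT)·N(d₂)
   = 201.9262·0.979551 − 140.4301·0.931320·0.965603 = 71.510387
B₀ = V₀ − E₀ = 201.9262 − 71.510387 = 130.415813

B0=130.4158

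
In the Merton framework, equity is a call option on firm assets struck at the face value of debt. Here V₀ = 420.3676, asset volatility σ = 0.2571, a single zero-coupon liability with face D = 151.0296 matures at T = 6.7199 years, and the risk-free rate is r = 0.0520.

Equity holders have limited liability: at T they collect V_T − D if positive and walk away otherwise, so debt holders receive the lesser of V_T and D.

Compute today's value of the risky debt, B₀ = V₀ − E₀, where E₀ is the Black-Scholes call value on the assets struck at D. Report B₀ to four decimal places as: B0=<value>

d₁ = [ln(V₀/D) + (r + σ²/2)T] / (σ√T)
   = [ln(420.3676/151.0296) + (0.0520 + 0.5·0.2571²)·6.7199] / (0.2571·√6.7199)
   = [1.023654 + 0.571529] / 0.666474 = 2.393464
d₂ = d₁ − σ√T = 2.393464 − 0.666474 = 1.726990
N(d₁) = 0.991655,  N(d₂) = 0.957915,  e^(−rT) = 0.705086
E₀ = V₀·N(d₁) − D·e^(−rT)·N(d₂)
   = 420.3676·0.991655 − 151.0296·0.705086·0.957915 = 314.852238
B₀ = V₀ − E₀ = 420.3676 − 314.852238 = 105.515362

B0=105.5154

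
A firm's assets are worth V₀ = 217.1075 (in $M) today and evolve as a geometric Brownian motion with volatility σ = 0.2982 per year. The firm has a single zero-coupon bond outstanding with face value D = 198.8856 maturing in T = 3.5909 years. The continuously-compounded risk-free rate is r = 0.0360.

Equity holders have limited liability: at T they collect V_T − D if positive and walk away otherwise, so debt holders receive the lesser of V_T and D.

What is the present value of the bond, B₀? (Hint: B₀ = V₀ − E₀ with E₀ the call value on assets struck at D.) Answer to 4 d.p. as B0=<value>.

d₁ = [ln(V₀/D) + (r + σ²/2)T] / (σ√T)
   = [ln(217.1075/198.8856) + (0.0360 + 0.5·0.2982²)·3.5909] / (0.2982·√3.5909)
   = [0.087663 + 0.288930] / 0.565079 = 0.666442
d₂ = d₁ − σ√T = 0.666442 − 0.565079 = 0.101363
N(d₁) = 0.747436,  N(d₂) = 0.540369,  e^(−rT) = 0.878735
E₀ = V₀·N(d₁) − D·e^(−rT)·N(d₂)
   = 217.1075·0.747436 − 198.8856·0.878735·0.540369 = 67.834911
B₀ = V₀ − E₀ = 217.1075 − 67.834911 = 149.272589

B0=149.2726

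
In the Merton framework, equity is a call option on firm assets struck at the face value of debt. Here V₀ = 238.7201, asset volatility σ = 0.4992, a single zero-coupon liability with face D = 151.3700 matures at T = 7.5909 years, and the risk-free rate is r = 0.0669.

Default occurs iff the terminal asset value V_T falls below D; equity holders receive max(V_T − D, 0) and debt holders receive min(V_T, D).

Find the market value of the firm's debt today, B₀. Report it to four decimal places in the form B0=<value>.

B0=65.7167

d₁ = [ln(V₀/D) + (r + σ²/2)T] / (σ√T)
   = [ln(238.7201/151.3700) + (0.0669 + 0.5·0.4992²)·7.5909] / (0.4992·√7.5909)
   = [0.455565 + 1.453660] / 1.375375 = 1.388148
d₂ = d₁ − σ√T = 1.388148 − 1.375375 = 0.012773
N(d₁) = 0.917454,  N(d₂) = 0.505095,  e^(−rT) = 0.601799
E₀ = V₀·N(d₁) − D·e^(−rT)·N(d₂)
   = 238.7201·0.917454 − 151.3700·0.601799·0.505095 = 173.003363
B₀ = V₀ − E₀ = 238.7201 − 173.003363 = 65.716737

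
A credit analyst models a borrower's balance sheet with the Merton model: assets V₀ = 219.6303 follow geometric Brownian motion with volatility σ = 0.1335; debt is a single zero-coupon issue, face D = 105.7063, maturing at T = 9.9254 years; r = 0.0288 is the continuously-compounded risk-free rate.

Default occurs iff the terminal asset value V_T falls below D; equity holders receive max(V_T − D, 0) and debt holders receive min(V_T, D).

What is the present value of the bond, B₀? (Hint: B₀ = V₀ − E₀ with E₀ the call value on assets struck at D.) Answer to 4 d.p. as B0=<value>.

d₁ = [ln(V₀/D) + (r + σ²/2)T] / (σ√T)
   = [ln(219.6303/105.7063) + (0.0288 + 0.5·0.1335²)·9.9254] / (0.1335·√9.9254)
   = [0.731281 + 0.374298] / 0.420586 = 2.628661
d₂ = d₁ − σ√T = 2.628661 − 0.420586 = 2.208075
N(d₁) = 0.995714,  N(d₂) = 0.986380,  e^(−rT) = 0.751374
E₀ = V₀·N(d₁) − D·e^(−rT)·N(d₂)
   = 219.6303·0.995714 − 105.7063·0.751374·0.986380 = 140.345693
B₀ = V₀ − E₀ = 219.6303 − 140.345693 = 79.284607

B0=79.2846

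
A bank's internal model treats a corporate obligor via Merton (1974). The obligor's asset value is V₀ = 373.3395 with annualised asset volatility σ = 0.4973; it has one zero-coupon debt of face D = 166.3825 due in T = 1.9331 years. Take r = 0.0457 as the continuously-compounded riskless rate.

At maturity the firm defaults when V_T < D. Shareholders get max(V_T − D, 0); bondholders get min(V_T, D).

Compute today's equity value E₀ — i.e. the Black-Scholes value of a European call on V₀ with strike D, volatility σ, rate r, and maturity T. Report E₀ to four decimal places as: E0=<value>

E0=228.2801

d₁ = [ln(V₀/D) + (r + σ²/2)T] / (σ√T)
   = [ln(373.3395/166.3825) + (0.0457 + 0.5·0.4973²)·1.9331] / (0.4973·√1.9331)
   = [0.808199 + 0.327378] / 0.691426 = 1.642369
d₂ = d₁ − σ√T = 1.642369 − 0.691426 = 0.950943
N(d₁) = 0.949743,  N(d₂) = 0.829183,  e^(−rT) = 0.915447
E₀ = V₀·N(d₁) − D·e^(−rT)·N(d₂)
   = 373.3395·0.949743 − 166.3825·0.915447·0.829183 = 228.280106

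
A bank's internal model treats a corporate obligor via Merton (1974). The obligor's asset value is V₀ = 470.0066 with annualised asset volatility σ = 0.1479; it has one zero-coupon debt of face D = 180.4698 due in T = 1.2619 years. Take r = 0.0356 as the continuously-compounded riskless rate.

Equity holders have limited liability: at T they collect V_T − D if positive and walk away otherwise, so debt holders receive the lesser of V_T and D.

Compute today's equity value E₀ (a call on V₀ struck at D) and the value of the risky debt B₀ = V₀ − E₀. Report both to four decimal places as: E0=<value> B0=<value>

d₁ = [ln(V₀/D) + (r + σ²/2)T] / (σ√T)
   = [ln(470.0066/180.4698) + (0.0356 + 0.5·0.1479²)·1.2619] / (0.1479·√1.2619)
   = [0.957183 + 0.058725] / 0.166142 = 6.114684
d₂ = d₁ − σ√T = 6.114684 − 0.166142 = 5.948541
N(d₁) = 1.000000,  N(d₂) = 1.000000,  e^(−rT) = 0.956070
E₀ = V₀·N(d₁) − D·e^(−rT)·N(d₂)
   = 470.0066·1.000000 − 180.4698·0.956070·1.000000 = 297.464751
B₀ = V₀ − E₀ = 470.0066 − 297.464751 = 172.541849

E0=297.4648 B0=172.5418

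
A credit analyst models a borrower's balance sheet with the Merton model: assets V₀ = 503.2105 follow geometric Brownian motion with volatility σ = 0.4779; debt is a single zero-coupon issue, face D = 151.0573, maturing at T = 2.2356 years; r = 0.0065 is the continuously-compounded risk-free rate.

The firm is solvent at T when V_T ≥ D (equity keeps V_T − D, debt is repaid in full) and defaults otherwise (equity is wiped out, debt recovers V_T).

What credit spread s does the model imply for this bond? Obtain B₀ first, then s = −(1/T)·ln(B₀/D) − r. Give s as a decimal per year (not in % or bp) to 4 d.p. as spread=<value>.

d₁ = [ln(V₀/D) + (r + σ²/2)T] / (σ√T)
   = [ln(503.2105/151.0573) + (0.0065 + 0.5·0.4779²)·2.2356] / (0.4779·√2.2356)
   = [1.203349 + 0.269824] / 0.714552 = 2.061673
d₂ = d₁ − σ√T = 2.061673 − 0.714552 = 1.347120
N(d₁) = 0.980381,  N(d₂) = 0.911029,  e^(−rT) = 0.985574
E₀ = V₀·N(d₁) − D·e^(−rT)·N(d₂)
   = 503.2105·0.980381 − 151.0573·0.985574·0.911029 = 357.705482
B₀ = V₀ − E₀ = 503.2105 − 357.705482 = 145.505018
spread = −(1/T)·ln(B₀/D) − r = −(1/2.2356)·ln(145.505018/151.0573) − 0.0065 = 0.01025106

spread=0.0103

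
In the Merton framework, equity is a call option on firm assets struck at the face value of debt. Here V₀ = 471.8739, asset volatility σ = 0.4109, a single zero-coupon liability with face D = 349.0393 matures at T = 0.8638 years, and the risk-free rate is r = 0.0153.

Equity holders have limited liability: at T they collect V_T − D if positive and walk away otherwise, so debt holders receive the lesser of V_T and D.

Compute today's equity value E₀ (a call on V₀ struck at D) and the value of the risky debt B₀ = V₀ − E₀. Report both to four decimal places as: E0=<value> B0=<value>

E0=144.9583 B0=326.9156

d₁ = [ln(V₀/D) + (r + σ²/2)T] / (σ√T)
   = [ln(471.8739/349.0393) + (0.0153 + 0.5·0.4109²)·0.8638] / (0.4109·√0.8638)
   = [0.301527 + 0.086138] / 0.381894 = 1.015111
d₂ = d₁ − σ√T = 1.015111 − 0.381894 = 0.633218
N(d₁) = 0.844974,  N(d₂) = 0.736704,  e^(−rT) = 0.986871
E₀ = V₀·N(d₁) − D·e^(−rT)·N(d₂)
   = 471.8739·0.844974 − 349.0393·0.986871·0.736704 = 144.958315
B₀ = V₀ − E₀ = 471.8739 − 144.958315 = 326.915585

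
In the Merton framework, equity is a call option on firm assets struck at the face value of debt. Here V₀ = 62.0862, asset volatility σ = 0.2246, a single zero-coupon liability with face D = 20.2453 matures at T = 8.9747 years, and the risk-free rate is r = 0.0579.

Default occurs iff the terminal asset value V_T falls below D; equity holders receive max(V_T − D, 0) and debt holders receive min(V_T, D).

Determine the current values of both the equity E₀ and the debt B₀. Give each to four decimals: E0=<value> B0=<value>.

d₁ = [ln(V₀/D) + (r + σ²/2)T] / (σ√T)
   = [ln(62.0862/20.2453) + (0.0579 + 0.5·0.2246²)·8.9747] / (0.2246·√8.9747)
   = [1.120601 + 0.746000] / 0.672852 = 2.774162
d₂ = d₁ − σ√T = 2.774162 − 0.672852 = 2.101310
N(d₁) = 0.997233,  N(d₂) = 0.982193,  e^(−rT) = 0.594738
E₀ = V₀·N(d₁) − D·e^(−rT)·N(d₂)
   = 62.0862·0.997233 − 20.2453·0.594738·0.982193 = 50.088162
B₀ = V₀ − E₀ = 62.0862 − 50.088162 = 11.998038

E0=50.0882 B0=11.9980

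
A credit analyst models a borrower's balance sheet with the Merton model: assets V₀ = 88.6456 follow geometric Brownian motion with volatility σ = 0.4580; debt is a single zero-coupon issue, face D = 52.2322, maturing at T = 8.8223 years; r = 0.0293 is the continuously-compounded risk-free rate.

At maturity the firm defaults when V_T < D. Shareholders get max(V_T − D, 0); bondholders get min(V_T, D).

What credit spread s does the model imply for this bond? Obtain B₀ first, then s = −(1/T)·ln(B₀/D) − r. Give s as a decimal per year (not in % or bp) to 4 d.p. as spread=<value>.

d₁ = [ln(V₀/D) + (r + σ²/2)T] / (σ√T)
   = [ln(88.6456/52.2322) + (0.0293 + 0.5·0.4580²)·8.8223] / (0.4580·√8.8223)
   = [0.528947 + 1.183794] / 1.360368 = 1.259028
d₂ = d₁ − σ√T = 1.259028 − 1.360368 = -0.101340
N(d₁) = 0.895990,  N(d₂) = 0.459640,  e^(−rT) = 0.772214
E₀ = V₀·N(d₁) − D·e^(−rT)·N(d₂)
   = 88.6456·0.895990 − 52.2322·0.772214·0.459640 = 60.886226
B₀ = V₀ − E₀ = 88.6456 − 60.886226 = 27.759374
spread = −(1/T)·ln(B₀/D) − r = −(1/8.8223)·ln(27.759374/52.2322) − 0.0293 = 0.04235088

spread=0.0424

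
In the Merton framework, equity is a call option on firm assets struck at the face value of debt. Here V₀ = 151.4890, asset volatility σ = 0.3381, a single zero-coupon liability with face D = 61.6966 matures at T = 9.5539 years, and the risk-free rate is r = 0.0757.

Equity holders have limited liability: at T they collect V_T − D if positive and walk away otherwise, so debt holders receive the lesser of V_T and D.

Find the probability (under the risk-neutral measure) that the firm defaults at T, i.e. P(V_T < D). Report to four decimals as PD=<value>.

d₁ = [ln(V₀/D) + (r + σ²/2)T] / (σ√T)
   = [ln(151.4890/61.6966) + (0.0757 + 0.5·0.3381²)·9.5539] / (0.3381·√9.5539)
   = [0.898284 + 1.269291] / 1.045046 = 2.074143
d₂ = d₁ − σ√T = 2.074143 − 1.045046 = 1.029097
risk-neutral PD = N(−d₂) = N(-1.029097) = 0.151717

PD=0.1517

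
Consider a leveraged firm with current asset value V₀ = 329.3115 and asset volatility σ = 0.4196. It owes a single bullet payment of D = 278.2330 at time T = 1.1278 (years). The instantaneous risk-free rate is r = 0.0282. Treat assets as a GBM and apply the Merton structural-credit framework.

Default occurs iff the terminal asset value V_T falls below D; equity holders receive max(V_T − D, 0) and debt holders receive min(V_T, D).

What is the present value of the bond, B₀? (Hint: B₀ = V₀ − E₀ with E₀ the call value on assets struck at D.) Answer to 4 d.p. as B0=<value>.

B0=241.4867

d₁ = [ln(V₀/D) + (r + σ²/2)T] / (σ√T)
   = [ln(329.3115/278.2330) + (0.0282 + 0.5·0.4196²)·1.1278] / (0.4196·√1.1278)
   = [0.168545 + 0.131087] / 0.445607 = 0.672413
d₂ = d₁ − σ√T = 0.672413 − 0.445607 = 0.226807
N(d₁) = 0.749340,  N(d₂) = 0.589713,  e^(−rT) = 0.968696
E₀ = V₀·N(d₁) − D·e^(−rT)·N(d₂)
   = 329.3115·0.749340 − 278.2330·0.968696·0.589713 = 87.824767
B₀ = V₀ − E₀ = 329.3115 − 87.824767 = 241.486733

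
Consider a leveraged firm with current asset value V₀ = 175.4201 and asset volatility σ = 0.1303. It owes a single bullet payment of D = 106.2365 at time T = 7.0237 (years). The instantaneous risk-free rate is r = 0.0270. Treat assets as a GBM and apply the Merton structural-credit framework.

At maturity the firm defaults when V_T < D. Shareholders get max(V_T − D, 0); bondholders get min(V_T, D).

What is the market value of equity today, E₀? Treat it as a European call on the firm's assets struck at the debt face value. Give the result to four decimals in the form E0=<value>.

E0=87.8936

d₁ = [ln(V₀/D) + (r + σ²/2)T] / (σ√T)
   = [ln(175.4201/106.2365) + (0.0270 + 0.5·0.1303²)·7.0237] / (0.1303·√7.0237)
   = [0.501516 + 0.249264] / 0.345325 = 2.174130
d₂ = d₁ − σ√T = 2.174130 − 0.345325 = 1.828805
N(d₁) = 0.985152,  N(d₂) = 0.966286,  e^(−rT) = 0.827257
E₀ = V₀·N(d₁) − D·e^(−rT)·N(d₂)
   = 175.4201·0.985152 − 106.2365·0.827257·0.966286 = 87.893616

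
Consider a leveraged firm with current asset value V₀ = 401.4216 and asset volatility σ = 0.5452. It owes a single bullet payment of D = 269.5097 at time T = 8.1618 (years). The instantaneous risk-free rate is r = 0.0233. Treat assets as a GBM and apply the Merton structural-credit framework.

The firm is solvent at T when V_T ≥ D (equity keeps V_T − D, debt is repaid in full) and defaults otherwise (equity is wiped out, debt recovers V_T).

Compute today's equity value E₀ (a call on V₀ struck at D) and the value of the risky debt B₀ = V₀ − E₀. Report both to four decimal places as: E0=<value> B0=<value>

E0=275.0542 B0=126.3674

d₁ = [ln(V₀/D) + (r + σ²/2)T] / (σ√T)
   = [ln(401.4216/269.5097) + (0.0233 + 0.5·0.5452²)·8.1618] / (0.5452·√8.1618)
   = [0.398408 + 1.403189] / 1.557574 = 1.156668
d₂ = d₁ − σ√T = 1.156668 − 1.557574 = -0.400906
N(d₁) = 0.876296,  N(d₂) = 0.344245,  e^(−rT) = 0.826819
E₀ = V₀·N(d₁) − D·e^(−rT)·N(d₂)
   = 401.4216·0.876296 − 269.5097·0.826819·0.344245 = 275.054196
B₀ = V₀ − E₀ = 401.4216 − 275.054196 = 126.367404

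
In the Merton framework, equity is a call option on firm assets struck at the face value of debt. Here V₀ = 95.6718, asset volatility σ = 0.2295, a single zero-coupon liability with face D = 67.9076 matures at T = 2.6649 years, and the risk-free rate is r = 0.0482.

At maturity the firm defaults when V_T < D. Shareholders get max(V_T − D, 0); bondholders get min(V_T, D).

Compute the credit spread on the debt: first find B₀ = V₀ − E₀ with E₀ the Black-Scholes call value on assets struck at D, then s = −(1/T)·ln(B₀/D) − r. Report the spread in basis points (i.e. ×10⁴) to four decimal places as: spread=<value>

spread=88.5409

d₁ = [ln(V₀/D) + (r + σ²/2)T] / (σ√T)
   = [ln(95.6718/67.9076) + (0.0482 + 0.5·0.2295²)·2.6649] / (0.2295·√2.6649)
   = [0.342776 + 0.198629] / 0.374648 = 1.445102
d₂ = d₁ − σ√T = 1.445102 − 0.374648 = 1.070454
N(d₁) = 0.925785,  N(d₂) = 0.857793,  e^(−rT) = 0.879459
E₀ = V₀·N(d₁) − D·e^(−rT)·N(d₂)
   = 95.6718·0.925785 − 67.9076·0.879459·0.857793 = 37.342502
B₀ = V₀ − E₀ = 95.6718 − 37.342502 = 58.329298
spread = −(1/T)·ln(B₀/D) − r = −(1/2.6649)·ln(58.329298/67.9076) − 0.0482 = 0.00885409
in basis points: 0.00885409 × 10⁴ = 88.5409 bp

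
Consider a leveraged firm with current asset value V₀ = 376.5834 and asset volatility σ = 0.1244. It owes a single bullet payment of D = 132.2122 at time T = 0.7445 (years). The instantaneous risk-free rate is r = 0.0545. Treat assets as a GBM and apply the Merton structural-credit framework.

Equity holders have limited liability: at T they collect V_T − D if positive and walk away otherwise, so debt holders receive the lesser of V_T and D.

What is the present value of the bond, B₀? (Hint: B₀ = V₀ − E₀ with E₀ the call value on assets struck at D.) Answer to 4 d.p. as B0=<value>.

B0=126.9550

d₁ = [ln(V₀/D) + (r + σ²/2)T] / (σ√T)
   = [ln(376.5834/132.2122) + (0.0545 + 0.5·0.1244²)·0.7445] / (0.1244·√0.7445)
   = [1.046731 + 0.046336] / 0.107338 = 10.183432
d₂ = d₁ − σ√T = 10.183432 − 0.107338 = 10.076094
N(d₁) = 1.000000,  N(d₂) = 1.000000,  e^(−rT) = 0.960237
E₀ = V₀·N(d₁) − D·e^(−rT)·N(d₂)
   = 376.5834·1.000000 − 132.2122·0.960237·1.000000 = 249.628366
B₀ = V₀ − E₀ = 376.5834 − 249.628366 = 126.955034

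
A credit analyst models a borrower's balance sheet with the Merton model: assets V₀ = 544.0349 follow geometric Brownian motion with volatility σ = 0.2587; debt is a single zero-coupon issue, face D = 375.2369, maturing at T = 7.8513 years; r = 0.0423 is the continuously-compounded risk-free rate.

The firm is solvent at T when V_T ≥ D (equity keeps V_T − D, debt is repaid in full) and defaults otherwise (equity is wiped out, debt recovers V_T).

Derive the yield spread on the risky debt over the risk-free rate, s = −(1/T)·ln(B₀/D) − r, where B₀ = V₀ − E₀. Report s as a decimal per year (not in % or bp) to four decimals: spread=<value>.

d₁ = [ln(V₀/D) + (r + σ²/2)T] / (σ√T)
   = [ln(544.0349/375.2369) + (0.0423 + 0.5·0.2587²)·7.8513] / (0.2587·√7.8513)
   = [0.371456 + 0.594837] / 0.724882 = 1.333035
d₂ = d₁ − σ√T = 1.333035 − 0.724882 = 0.608153
N(d₁) = 0.908740,  N(d₂) = 0.728457,  e^(−rT) = 0.717408
E₀ = V₀·N(d₁) − D·e^(−rT)·N(d₂)
   = 544.0349·0.908740 − 375.2369·0.717408·0.728457 = 298.286928
B₀ = V₀ − E₀ = 544.0349 − 298.286928 = 245.747972
spread = −(1/T)·ln(B₀/D) − r = −(1/7.8513)·ln(245.747972/375.2369) − 0.0423 = 0.01160840

spread=0.0116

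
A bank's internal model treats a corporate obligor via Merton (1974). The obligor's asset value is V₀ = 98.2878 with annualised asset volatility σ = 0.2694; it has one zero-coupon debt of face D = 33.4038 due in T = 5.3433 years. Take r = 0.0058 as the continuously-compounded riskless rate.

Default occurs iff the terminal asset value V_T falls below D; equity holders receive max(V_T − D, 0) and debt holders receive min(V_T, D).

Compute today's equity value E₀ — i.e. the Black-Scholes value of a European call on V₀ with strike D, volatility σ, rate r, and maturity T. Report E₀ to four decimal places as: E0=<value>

E0=66.4080

d₁ = [ln(V₀/D) + (r + σ²/2)T] / (σ√T)
   = [ln(98.2878/33.4038) + (0.0058 + 0.5·0.2694²)·5.3433] / (0.2694·√5.3433)
   = [1.079230 + 0.224890] / 0.622734 = 2.094186
d₂ = d₁ − σ√T = 2.094186 − 0.622734 = 1.471452
N(d₁) = 0.981878,  N(d₂) = 0.929416,  e^(−rT) = 0.969484
E₀ = V₀·N(d₁) − D·e^(−rT)·N(d₂)
   = 98.2878·0.981878 − 33.4038·0.969484·0.929416 = 66.408040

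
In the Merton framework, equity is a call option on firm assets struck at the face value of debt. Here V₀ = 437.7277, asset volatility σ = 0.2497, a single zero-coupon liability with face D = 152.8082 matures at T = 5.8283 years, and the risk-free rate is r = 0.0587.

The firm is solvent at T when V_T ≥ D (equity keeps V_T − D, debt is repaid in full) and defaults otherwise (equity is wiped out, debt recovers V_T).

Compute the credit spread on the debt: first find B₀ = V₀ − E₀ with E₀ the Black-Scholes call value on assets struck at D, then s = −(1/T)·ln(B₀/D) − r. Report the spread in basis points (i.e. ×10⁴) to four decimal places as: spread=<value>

spread=7.0620

d₁ = [ln(V₀/D) + (r + σ²/2)T] / (σ√T)
   = [ln(437.7277/152.8082) + (0.0587 + 0.5·0.2497²)·5.8283] / (0.2497·√5.8283)
   = [1.052413 + 0.523819] / 0.602823 = 2.614753
d₂ = d₁ − σ√T = 2.614753 − 0.602823 = 2.011931
N(d₁) = 0.995535,  N(d₂) = 0.977886,  e^(−rT) = 0.710262
E₀ = V₀·N(d₁) − D·e^(−rT)·N(d₂)
   = 437.7277·0.995535 − 152.8082·0.710262·0.977886 = 329.639625
B₀ = V₀ − E₀ = 437.7277 − 329.639625 = 108.088075
spread = −(1/T)·ln(B₀/D) − r = −(1/5.8283)·ln(108.088075/152.8082) − 0.0587 = 0.00070620
in basis points: 0.00070620 × 10⁴ = 7.0620 bp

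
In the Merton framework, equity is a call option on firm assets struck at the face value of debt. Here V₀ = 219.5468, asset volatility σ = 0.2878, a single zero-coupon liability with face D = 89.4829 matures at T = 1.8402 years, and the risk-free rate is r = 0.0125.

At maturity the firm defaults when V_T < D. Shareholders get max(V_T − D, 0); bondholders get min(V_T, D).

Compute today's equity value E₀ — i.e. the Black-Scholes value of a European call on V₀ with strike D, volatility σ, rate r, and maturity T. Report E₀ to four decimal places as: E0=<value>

d₁ = [ln(V₀/D) + (r + σ²/2)T] / (σ√T)
   = [ln(219.5468/89.4829) + (0.0125 + 0.5·0.2878²)·1.8402] / (0.2878·√1.8402)
   = [0.897518 + 0.099213] / 0.390412 = 2.553023
d₂ = d₁ − σ√T = 2.553023 − 0.390412 = 2.162611
N(d₁) = 0.994660,  N(d₂) = 0.984714,  e^(−rT) = 0.977260
E₀ = V₀·N(d₁) − D·e^(−rT)·N(d₂)
   = 219.5468·0.994660 − 89.4829·0.977260·0.984714 = 132.263133

E0=132.2631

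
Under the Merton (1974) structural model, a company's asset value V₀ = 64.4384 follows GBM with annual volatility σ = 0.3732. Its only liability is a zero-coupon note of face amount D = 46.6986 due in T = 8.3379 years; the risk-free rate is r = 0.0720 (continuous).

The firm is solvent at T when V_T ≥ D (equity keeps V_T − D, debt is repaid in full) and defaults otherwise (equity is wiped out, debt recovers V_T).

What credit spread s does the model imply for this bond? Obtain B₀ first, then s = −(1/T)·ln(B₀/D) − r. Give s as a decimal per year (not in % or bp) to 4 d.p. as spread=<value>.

spread=0.0224

d₁ = [ln(V₀/D) + (r + σ²/2)T] / (σ√T)
   = [ln(64.4384/46.6986) + (0.0720 + 0.5·0.3732²)·8.3379] / (0.3732·√8.3379)
   = [0.321996 + 1.180973] / 1.077631 = 1.394697
d₂ = d₁ − σ√T = 1.394697 − 1.077631 = 0.317066
N(d₁) = 0.918446,  N(d₂) = 0.624403,  e^(−rT) = 0.548631
E₀ = V₀·N(d₁) − D·e^(−rT)·N(d₂)
   = 64.4384·0.918446 − 46.6986·0.548631·0.624403 = 43.185809
B₀ = V₀ − E₀ = 64.4384 − 43.185809 = 21.252591
spread = −(1/T)·ln(B₀/D) − r = −(1/8.3379)·ln(21.252591/46.6986) − 0.0720 = 0.02241650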